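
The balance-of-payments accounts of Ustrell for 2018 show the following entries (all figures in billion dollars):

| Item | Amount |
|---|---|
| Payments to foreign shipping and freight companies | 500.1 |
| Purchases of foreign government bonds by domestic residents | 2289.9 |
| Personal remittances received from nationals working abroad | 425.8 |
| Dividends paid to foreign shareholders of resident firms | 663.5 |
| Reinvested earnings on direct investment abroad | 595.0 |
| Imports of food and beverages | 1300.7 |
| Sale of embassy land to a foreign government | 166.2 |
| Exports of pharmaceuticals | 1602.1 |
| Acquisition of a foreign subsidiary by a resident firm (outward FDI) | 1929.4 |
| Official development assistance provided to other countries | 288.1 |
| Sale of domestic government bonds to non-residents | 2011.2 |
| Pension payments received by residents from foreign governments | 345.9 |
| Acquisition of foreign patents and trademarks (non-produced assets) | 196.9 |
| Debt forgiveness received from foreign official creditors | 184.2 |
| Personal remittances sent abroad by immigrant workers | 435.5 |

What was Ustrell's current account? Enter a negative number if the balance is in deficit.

Goods: 1602.1 - 1300.7 = 301.4
Services: -500.1
Primary income: 595.0 - 663.5 = -68.5
Secondary income: 425.8 - 288.1 - 435.5 + 345.9 = 48.1
Current account = 301.4 + (-500.1) + (-68.5) + 48.1 = -219.1
(Excluded from the current account — financial account: purchases of foreign government bonds by domestic residents 2289.9, acquisition of a foreign subsidiary by a resident firm (outward FDI) 1929.4, sale of domestic government bonds to non-residents 2011.2; capital account: sale of embassy land to a foreign government 166.2, acquisition of foreign patents and trademarks (non-produced assets) 196.9, debt forgiveness received from foreign official creditors 184.2.)

-219.1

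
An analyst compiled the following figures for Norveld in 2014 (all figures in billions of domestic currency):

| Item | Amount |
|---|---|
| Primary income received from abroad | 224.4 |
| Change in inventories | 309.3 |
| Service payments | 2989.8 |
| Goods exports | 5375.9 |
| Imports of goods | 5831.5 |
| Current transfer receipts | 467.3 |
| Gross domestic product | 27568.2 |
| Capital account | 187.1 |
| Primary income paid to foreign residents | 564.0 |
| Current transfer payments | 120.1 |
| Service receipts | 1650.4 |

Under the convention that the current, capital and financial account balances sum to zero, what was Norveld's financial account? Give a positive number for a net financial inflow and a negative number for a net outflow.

Goods balance = 5375.9 - 5831.5 = -455.6
Services balance = 1650.4 - 2989.8 = -1339.4
Trade balance (goods + services) = -455.6 + (-1339.4) = -1795.0
Net primary income = 224.4 - 564.0 = -339.6
Net secondary income = 467.3 - 120.1 = 347.2
Current account = -1795.0 + (-339.6) + 347.2 = -1787.4
Financial account = -(-1787.4 + 187.1) = 1600.3

1600.3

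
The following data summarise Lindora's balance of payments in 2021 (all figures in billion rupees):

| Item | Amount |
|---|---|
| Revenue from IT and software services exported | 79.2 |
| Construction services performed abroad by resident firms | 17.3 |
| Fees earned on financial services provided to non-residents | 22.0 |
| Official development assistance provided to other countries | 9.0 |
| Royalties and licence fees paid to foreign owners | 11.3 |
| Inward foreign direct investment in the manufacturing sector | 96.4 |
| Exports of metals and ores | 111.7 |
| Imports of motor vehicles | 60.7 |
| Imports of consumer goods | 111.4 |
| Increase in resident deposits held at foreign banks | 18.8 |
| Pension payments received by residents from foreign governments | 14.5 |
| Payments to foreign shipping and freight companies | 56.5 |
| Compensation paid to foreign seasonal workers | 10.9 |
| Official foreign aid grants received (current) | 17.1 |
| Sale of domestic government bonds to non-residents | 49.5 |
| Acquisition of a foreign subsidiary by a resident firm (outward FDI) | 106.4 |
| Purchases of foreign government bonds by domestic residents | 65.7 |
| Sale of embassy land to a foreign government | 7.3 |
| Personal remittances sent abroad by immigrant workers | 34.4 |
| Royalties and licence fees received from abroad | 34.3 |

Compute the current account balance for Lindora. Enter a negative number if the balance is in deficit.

1.9

Goods: 111.7 - 60.7 - 111.4 = -60.4
Services: -56.5 + 79.2 + 22.0 + 17.3 + 34.3 - 11.3 = 85.0
Primary income: -10.9
Secondary income: 17.1 + 14.5 - 9.0 - 34.4 = -11.8
Current account = (-60.4) + 85.0 + (-10.9) + (-11.8) = 1.9
(Excluded from the current account — financial account: inward foreign direct investment in the manufacturing sector 96.4, increase in resident deposits held at foreign banks 18.8, sale of domestic government bonds to non-residents 49.5, acquisition of a foreign subsidiary by a resident firm (outward FDI) 106.4, purchases of foreign government bonds by domestic residents 65.7; capital account: sale of embassy land to a foreign government 7.3.)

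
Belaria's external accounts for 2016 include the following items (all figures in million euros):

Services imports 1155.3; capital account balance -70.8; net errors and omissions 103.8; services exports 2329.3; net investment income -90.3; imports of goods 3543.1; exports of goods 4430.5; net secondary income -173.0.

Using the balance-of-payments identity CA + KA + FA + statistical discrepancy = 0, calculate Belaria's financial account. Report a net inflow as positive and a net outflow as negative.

-1831.1

Goods balance = 4430.5 - 3543.1 = 887.4
Services balance = 2329.3 - 1155.3 = 1174.0
Trade balance (goods + services) = 887.4 + 1174.0 = 2061.4
Net primary income = -90.3
Net secondary income = -173.0
Current account = 2061.4 + (-90.3) + (-173.0) = 1798.1
Financial account = -(1798.1 + (-70.8) + 103.8) = -1831.1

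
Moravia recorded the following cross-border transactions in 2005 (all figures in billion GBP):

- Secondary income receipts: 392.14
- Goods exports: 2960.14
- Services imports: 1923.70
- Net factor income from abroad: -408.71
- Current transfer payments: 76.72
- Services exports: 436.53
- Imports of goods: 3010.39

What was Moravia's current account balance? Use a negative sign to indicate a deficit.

-1630.71

Goods balance = 2960.14 - 3010.39 = -50.25
Services balance = 436.53 - 1923.70 = -1487.17
Trade balance (goods + services) = -50.25 + (-1487.17) = -1537.42
Net primary income = -408.71
Net secondary income = 392.14 - 76.72 = 315.42
Current account = -1537.42 + (-408.71) + 315.42 = -1630.71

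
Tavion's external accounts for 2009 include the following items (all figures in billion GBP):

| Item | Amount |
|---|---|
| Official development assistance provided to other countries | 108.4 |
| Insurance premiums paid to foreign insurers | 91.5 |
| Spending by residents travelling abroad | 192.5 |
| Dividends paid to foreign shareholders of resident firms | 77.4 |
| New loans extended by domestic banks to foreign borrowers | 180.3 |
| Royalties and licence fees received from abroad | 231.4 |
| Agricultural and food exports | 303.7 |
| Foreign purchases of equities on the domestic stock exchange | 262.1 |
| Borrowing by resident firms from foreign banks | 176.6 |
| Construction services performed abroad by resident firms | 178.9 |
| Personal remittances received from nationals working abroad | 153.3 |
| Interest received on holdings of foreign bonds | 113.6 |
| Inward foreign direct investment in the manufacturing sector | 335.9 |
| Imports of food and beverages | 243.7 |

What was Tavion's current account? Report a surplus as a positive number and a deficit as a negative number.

Goods: -243.7 + 303.7 = 60.0
Services: 178.9 - 91.5 - 192.5 + 231.4 = 126.3
Primary income: 113.6 - 77.4 = 36.2
Secondary income: -108.4 + 153.3 = 44.9
Current account = 60.0 + 126.3 + 36.2 + 44.9 = 267.4
(Excluded from the current account — financial account: new loans extended by domestic banks to foreign borrowers 180.3, foreign purchases of equities on the domestic stock exchange 262.1, borrowing by resident firms from foreign banks 176.6, inward foreign direct investment in the manufacturing sector 335.9.)

267.4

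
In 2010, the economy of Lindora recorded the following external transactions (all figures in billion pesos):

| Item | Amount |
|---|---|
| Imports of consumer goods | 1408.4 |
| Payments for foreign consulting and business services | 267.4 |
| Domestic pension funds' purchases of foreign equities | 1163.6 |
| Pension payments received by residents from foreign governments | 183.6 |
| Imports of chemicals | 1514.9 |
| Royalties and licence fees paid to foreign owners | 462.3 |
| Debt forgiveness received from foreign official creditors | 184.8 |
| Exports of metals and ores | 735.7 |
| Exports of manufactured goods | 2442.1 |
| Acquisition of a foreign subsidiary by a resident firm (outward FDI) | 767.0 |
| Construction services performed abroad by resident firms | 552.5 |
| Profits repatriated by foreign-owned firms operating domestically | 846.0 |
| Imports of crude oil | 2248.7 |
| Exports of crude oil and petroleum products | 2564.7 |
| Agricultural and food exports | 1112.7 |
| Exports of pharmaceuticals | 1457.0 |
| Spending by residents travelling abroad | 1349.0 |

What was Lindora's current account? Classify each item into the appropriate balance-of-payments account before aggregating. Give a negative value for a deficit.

951.6

Goods: 1457.0 + 2442.1 + 735.7 - 1514.9 - 1408.4 + 1112.7 + 2564.7 - 2248.7 = 3140.2
Services: -267.4 - 1349.0 - 462.3 + 552.5 = -1526.2
Primary income: -846.0
Secondary income: 183.6
Current account = 3140.2 + (-1526.2) + (-846.0) + 183.6 = 951.6
(Excluded from the current account — financial account: domestic pension funds' purchases of foreign equities 1163.6, acquisition of a foreign subsidiary by a resident firm (outward FDI) 767.0; capital account: debt forgiveness received from foreign official creditors 184.8.)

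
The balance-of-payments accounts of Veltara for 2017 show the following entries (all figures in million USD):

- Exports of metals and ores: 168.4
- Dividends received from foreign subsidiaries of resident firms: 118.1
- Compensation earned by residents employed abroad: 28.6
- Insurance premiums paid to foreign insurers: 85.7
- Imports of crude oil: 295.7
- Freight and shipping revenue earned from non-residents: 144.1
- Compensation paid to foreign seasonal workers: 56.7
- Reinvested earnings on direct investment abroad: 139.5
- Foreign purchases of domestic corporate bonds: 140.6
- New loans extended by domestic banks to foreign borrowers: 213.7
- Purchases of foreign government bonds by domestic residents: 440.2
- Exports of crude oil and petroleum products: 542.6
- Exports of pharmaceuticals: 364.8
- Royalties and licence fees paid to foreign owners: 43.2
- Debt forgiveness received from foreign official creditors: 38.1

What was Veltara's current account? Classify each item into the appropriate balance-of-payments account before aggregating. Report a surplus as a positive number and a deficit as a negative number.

Goods: 364.8 - 295.7 + 168.4 + 542.6 = 780.1
Services: -85.7 + 144.1 - 43.2 = 15.2
Primary income: 139.5 + 118.1 - 56.7 + 28.6 = 229.5
Current account = 780.1 + 15.2 + 229.5 = 1024.8
(Excluded from the current account — financial account: foreign purchases of domestic corporate bonds 140.6, new loans extended by domestic banks to foreign borrowers 213.7, purchases of foreign government bonds by domestic residents 440.2; capital account: debt forgiveness received from foreign official creditors 38.1.)

1024.8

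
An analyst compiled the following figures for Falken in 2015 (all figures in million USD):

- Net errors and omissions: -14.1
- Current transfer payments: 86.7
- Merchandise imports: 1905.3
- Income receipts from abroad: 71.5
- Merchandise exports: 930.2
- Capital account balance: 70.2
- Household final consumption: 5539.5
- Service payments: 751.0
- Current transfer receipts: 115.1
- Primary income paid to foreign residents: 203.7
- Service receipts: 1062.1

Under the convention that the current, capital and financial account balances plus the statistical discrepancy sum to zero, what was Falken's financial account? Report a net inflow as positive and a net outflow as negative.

711.7

Goods balance = 930.2 - 1905.3 = -975.1
Services balance = 1062.1 - 751.0 = 311.1
Trade balance (goods + services) = -975.1 + 311.1 = -664.0
Net primary income = 71.5 - 203.7 = -132.2
Net secondary income = 115.1 - 86.7 = 28.4
Current account = -664.0 + (-132.2) + 28.4 = -767.8
Financial account = -(-767.8 + 70.2 + (-14.1)) = 711.7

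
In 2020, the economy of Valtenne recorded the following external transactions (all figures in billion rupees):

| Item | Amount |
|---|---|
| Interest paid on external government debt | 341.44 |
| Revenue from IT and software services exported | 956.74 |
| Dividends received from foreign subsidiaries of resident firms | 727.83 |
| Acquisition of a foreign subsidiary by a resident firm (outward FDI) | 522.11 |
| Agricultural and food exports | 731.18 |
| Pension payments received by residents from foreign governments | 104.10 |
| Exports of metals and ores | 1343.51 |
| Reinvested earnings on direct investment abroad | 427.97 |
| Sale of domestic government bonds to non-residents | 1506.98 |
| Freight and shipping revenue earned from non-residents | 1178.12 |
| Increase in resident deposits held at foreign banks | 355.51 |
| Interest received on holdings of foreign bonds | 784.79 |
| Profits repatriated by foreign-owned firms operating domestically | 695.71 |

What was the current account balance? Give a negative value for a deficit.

5217.09

Goods: 731.18 + 1343.51 = 2074.69
Services: 1178.12 + 956.74 = 2134.86
Primary income: 427.97 + 784.79 + 727.83 - 695.71 - 341.44 = 903.44
Secondary income: 104.10
Current account = 2074.69 + 2134.86 + 903.44 + 104.10 = 5217.09
(Excluded from the current account — financial account: acquisition of a foreign subsidiary by a resident firm (outward FDI) 522.11, sale of domestic government bonds to non-residents 1506.98, increase in resident deposits held at foreign banks 355.51.)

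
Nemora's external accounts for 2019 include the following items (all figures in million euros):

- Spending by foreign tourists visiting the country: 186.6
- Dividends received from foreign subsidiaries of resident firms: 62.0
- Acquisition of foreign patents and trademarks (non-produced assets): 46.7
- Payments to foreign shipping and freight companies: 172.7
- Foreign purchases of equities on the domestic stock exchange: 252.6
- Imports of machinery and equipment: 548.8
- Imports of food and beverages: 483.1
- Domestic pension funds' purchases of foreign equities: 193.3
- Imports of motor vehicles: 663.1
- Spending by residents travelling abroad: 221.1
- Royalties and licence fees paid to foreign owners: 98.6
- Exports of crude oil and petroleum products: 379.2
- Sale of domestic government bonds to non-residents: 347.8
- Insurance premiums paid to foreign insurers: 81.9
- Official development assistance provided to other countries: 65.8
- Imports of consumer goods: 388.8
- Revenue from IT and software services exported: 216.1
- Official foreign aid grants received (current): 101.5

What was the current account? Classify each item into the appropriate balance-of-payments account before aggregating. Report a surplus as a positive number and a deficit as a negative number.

Goods: 379.2 - 483.1 - 663.1 - 548.8 - 388.8 = -1704.6
Services: 186.6 - 98.6 - 221.1 - 81.9 + 216.1 - 172.7 = -171.6
Primary income: 62.0
Secondary income: 101.5 - 65.8 = 35.7
Current account = (-1704.6) + (-171.6) + 62.0 + 35.7 = -1778.5
(Excluded from the current account — capital account: acquisition of foreign patents and trademarks (non-produced assets) 46.7; financial account: foreign purchases of equities on the domestic stock exchange 252.6, domestic pension funds' purchases of foreign equities 193.3, sale of domestic government bonds to non-residents 347.8.)

-1778.5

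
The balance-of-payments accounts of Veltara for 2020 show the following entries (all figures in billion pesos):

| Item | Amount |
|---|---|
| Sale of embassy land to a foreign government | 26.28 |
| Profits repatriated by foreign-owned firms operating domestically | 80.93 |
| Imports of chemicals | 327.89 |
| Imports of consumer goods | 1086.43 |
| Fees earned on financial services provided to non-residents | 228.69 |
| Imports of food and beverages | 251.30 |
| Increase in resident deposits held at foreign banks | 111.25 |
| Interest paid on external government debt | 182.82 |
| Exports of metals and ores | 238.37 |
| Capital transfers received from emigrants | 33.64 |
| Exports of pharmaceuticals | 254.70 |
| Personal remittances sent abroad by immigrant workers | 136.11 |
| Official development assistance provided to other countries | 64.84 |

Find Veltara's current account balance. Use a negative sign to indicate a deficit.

Goods: -251.30 + 238.37 - 327.89 + 254.70 - 1086.43 = -1172.55
Services: 228.69
Primary income: -182.82 - 80.93 = -263.75
Secondary income: -136.11 - 64.84 = -200.95
Current account = (-1172.55) + 228.69 + (-263.75) + (-200.95) = -1408.56
(Excluded from the current account — capital account: sale of embassy land to a foreign government 26.28, capital transfers received from emigrants 33.64; financial account: increase in resident deposits held at foreign banks 111.25.)

-1408.56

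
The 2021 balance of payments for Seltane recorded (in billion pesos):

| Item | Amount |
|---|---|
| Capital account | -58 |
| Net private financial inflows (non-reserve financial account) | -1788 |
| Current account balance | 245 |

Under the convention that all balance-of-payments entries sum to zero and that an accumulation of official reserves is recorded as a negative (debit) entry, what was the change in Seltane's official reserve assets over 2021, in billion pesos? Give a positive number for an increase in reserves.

Official reserve transactions balance = -(245 + (-58) + (-1788)) = 1601
An accumulation of reserves is recorded as a debit (negative entry), so the change in the stock of reserves is the negative of that balance.
Change in official reserves = -(1601) = -1601

-1601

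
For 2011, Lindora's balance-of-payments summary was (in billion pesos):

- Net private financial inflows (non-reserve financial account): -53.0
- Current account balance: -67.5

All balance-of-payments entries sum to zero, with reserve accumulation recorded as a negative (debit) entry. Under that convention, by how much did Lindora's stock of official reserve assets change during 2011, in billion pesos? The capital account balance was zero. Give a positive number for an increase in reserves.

Official reserve transactions balance = -((-67.5) + (-53.0)) = 120.5
An accumulation of reserves is recorded as a debit (negative entry), so the change in the stock of reserves is the negative of that balance.
Change in official reserves = -(120.5) = -120.5

-120.5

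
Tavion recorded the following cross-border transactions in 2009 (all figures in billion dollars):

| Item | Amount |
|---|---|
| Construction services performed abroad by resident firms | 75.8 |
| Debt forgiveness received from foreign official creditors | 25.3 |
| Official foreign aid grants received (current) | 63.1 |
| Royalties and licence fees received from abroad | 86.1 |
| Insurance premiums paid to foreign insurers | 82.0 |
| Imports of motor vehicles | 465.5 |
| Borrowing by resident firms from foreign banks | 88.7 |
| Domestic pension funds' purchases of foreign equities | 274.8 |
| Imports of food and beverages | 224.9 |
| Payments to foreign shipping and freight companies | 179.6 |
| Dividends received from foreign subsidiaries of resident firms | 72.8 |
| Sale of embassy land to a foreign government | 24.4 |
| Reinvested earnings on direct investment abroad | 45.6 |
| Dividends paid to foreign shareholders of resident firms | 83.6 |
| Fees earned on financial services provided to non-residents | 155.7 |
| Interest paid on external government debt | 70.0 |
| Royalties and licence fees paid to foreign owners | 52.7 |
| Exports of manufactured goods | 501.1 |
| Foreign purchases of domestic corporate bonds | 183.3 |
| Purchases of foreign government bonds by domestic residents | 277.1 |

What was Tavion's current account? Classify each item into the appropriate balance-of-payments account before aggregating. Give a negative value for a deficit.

-158.1

Goods: 501.1 - 224.9 - 465.5 = -189.3
Services: -82.0 - 52.7 + 86.1 + 155.7 - 179.6 + 75.8 = 3.3
Primary income: -83.6 + 45.6 + 72.8 - 70.0 = -35.2
Secondary income: 63.1
Current account = (-189.3) + 3.3 + (-35.2) + 63.1 = -158.1
(Excluded from the current account — capital account: debt forgiveness received from foreign official creditors 25.3, sale of embassy land to a foreign government 24.4; financial account: borrowing by resident firms from foreign banks 88.7, domestic pension funds' purchases of foreign equities 274.8, foreign purchases of domestic corporate bonds 183.3, purchases of foreign government bonds by domestic residents 277.1.)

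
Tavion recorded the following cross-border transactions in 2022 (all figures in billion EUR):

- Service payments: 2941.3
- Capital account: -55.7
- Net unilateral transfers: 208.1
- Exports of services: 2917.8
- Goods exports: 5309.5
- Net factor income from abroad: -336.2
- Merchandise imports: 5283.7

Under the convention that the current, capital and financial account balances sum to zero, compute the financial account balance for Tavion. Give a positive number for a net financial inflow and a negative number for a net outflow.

181.5

Goods balance = 5309.5 - 5283.7 = 25.8
Services balance = 2917.8 - 2941.3 = -23.5
Trade balance (goods + services) = 25.8 + (-23.5) = 2.3
Net primary income = -336.2
Net secondary income = 208.1
Current account = 2.3 + (-336.2) + 208.1 = -125.8
Financial account = -(-125.8 + (-55.7)) = 181.5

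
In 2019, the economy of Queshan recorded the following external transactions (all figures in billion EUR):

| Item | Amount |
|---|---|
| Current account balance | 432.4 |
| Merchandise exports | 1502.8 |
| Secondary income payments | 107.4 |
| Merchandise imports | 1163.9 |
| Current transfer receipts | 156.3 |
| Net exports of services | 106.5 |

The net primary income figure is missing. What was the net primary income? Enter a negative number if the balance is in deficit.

-61.9

Current account = goods balance + services balance + net primary income + net secondary income
Sum of the known components = 494.3
Net primary income = CA - (known components) = 432.4 - 494.3 = -61.9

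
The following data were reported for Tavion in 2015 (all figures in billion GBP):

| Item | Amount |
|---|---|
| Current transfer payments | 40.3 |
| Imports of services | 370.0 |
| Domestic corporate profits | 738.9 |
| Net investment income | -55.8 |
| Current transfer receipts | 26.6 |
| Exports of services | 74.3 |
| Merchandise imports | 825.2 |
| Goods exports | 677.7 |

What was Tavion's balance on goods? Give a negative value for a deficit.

Goods balance = 677.7 - 825.2 = -147.5

-147.5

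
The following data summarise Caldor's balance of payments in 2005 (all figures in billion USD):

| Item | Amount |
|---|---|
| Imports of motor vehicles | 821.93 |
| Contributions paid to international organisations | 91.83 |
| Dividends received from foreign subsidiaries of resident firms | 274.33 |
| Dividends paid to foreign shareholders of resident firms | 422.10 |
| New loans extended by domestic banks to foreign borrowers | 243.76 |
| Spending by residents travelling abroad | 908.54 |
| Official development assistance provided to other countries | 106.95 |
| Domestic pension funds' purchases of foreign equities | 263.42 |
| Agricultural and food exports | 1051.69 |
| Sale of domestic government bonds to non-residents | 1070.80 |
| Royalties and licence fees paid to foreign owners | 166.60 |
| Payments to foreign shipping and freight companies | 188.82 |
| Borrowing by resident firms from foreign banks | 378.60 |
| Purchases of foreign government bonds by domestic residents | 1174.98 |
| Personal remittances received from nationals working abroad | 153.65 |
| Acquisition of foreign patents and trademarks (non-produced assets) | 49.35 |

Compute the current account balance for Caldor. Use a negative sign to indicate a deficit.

-1227.10

Goods: -821.93 + 1051.69 = 229.76
Services: -188.82 - 166.60 - 908.54 = -1263.96
Primary income: -422.10 + 274.33 = -147.77
Secondary income: -106.95 + 153.65 - 91.83 = -45.13
Current account = 229.76 + (-1263.96) + (-147.77) + (-45.13) = -1227.10
(Excluded from the current account — financial account: new loans extended by domestic banks to foreign borrowers 243.76, domestic pension funds' purchases of foreign equities 263.42, sale of domestic government bonds to non-residents 1070.80, borrowing by resident firms from foreign banks 378.60, purchases of foreign government bonds by domestic residents 1174.98; capital account: acquisition of foreign patents and trademarks (non-produced assets) 49.35.)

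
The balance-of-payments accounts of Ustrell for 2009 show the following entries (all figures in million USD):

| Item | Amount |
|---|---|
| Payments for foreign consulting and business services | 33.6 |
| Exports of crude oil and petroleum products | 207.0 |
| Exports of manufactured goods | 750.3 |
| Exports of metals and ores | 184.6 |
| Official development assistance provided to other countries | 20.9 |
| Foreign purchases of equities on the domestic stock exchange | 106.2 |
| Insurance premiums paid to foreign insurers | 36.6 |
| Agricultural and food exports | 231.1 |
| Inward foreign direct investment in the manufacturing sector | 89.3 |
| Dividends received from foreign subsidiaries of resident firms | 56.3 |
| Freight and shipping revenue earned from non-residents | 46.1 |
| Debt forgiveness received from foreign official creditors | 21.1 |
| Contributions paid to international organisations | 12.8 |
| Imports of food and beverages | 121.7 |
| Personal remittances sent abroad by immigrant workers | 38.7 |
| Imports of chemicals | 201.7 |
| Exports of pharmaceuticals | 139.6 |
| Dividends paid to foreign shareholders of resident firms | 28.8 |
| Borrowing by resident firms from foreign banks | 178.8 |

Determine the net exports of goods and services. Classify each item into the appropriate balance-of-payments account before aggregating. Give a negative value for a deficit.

1165.1

Goods: 184.6 - 201.7 + 139.6 - 121.7 + 750.3 + 231.1 + 207.0 = 1189.2
Services: 46.1 - 36.6 - 33.6 = -24.1
Trade balance = 1189.2 + (-24.1) = 1165.1
(Excluded from the trade balance — secondary income: official development assistance provided to other countries 20.9, contributions paid to international organisations 12.8, personal remittances sent abroad by immigrant workers 38.7; financial account: foreign purchases of equities on the domestic stock exchange 106.2, inward foreign direct investment in the manufacturing sector 89.3, borrowing by resident firms from foreign banks 178.8; primary income: dividends received from foreign subsidiaries of resident firms 56.3, dividends paid to foreign shareholders of resident firms 28.8; capital account: debt forgiveness received from foreign official creditors 21.1.)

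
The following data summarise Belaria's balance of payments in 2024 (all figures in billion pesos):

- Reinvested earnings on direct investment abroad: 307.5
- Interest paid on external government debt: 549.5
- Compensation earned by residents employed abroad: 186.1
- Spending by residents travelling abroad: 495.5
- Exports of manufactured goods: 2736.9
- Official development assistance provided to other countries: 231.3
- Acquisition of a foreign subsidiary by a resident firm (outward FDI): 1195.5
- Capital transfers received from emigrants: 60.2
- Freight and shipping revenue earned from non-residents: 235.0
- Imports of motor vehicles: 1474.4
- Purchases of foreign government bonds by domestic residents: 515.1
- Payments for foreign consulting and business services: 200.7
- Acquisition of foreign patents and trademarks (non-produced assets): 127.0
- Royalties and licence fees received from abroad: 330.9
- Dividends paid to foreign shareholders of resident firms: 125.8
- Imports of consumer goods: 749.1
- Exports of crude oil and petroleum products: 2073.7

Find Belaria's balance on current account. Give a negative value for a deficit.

Goods: 2736.9 - 1474.4 - 749.1 + 2073.7 = 2587.1
Services: -495.5 - 200.7 + 235.0 + 330.9 = -130.3
Primary income: 307.5 + 186.1 - 125.8 - 549.5 = -181.7
Secondary income: -231.3
Current account = 2587.1 + (-130.3) + (-181.7) + (-231.3) = 2043.8
(Excluded from the current account — financial account: acquisition of a foreign subsidiary by a resident firm (outward FDI) 1195.5, purchases of foreign government bonds by domestic residents 515.1; capital account: capital transfers received from emigrants 60.2, acquisition of foreign patents and trademarks (non-produced assets) 127.0.)

2043.8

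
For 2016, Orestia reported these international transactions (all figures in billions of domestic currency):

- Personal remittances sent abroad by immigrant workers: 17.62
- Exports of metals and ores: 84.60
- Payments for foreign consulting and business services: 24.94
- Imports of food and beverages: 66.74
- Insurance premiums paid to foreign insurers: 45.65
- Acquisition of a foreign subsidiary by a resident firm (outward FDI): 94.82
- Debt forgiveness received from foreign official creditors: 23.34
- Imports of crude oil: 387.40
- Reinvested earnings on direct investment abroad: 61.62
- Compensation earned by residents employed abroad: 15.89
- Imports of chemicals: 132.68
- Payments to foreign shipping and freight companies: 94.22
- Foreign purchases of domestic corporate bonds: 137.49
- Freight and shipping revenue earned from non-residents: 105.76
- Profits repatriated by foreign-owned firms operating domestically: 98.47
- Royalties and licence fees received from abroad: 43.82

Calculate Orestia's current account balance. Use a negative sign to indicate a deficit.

-556.03

Goods: -66.74 - 387.40 + 84.60 - 132.68 = -502.22
Services: 105.76 + 43.82 - 94.22 - 45.65 - 24.94 = -15.23
Primary income: 61.62 + 15.89 - 98.47 = -20.96
Secondary income: -17.62
Current account = (-502.22) + (-15.23) + (-20.96) + (-17.62) = -556.03
(Excluded from the current account — financial account: acquisition of a foreign subsidiary by a resident firm (outward FDI) 94.82, foreign purchases of domestic corporate bonds 137.49; capital account: debt forgiveness received from foreign official creditors 23.34.)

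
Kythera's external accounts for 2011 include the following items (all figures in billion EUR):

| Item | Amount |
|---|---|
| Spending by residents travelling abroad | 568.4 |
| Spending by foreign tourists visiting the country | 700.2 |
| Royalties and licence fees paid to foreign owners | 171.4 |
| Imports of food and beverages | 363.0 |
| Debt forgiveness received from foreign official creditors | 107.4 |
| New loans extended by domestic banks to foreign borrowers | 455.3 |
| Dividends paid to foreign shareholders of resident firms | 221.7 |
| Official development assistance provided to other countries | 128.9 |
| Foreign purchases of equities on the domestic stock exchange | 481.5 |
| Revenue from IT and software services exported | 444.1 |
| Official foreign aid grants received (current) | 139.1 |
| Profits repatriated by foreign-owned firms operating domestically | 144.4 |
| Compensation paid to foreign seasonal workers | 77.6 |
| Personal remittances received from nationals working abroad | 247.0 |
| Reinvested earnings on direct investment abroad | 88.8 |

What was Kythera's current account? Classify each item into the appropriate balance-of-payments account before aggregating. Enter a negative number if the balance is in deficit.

Goods: -363.0
Services: 444.1 - 568.4 - 171.4 + 700.2 = 404.5
Primary income: -221.7 - 144.4 - 77.6 + 88.8 = -354.9
Secondary income: 139.1 + 247.0 - 128.9 = 257.2
Current account = (-363.0) + 404.5 + (-354.9) + 257.2 = -56.2
(Excluded from the current account — capital account: debt forgiveness received from foreign official creditors 107.4; financial account: new loans extended by domestic banks to foreign borrowers 455.3, foreign purchases of equities on the domestic stock exchange 481.5.)

-56.2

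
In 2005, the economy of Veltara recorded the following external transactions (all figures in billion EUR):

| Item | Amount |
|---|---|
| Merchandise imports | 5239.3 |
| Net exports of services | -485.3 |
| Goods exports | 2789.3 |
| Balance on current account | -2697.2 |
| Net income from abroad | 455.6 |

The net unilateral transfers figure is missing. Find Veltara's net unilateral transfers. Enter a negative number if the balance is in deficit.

Current account = goods balance + services balance + net primary income + net secondary income
Sum of the known components = -2479.7
Net unilateral transfers = CA - (known components) = -2697.2 - (-2479.7) = -217.5

-217.5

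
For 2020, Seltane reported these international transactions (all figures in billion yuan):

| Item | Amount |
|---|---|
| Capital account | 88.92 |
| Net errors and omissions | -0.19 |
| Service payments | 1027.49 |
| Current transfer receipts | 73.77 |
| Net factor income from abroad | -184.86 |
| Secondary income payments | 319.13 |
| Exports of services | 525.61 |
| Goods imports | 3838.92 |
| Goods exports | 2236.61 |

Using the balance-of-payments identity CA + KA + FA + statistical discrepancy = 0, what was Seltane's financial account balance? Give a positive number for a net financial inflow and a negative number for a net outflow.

Goods balance = 2236.61 - 3838.92 = -1602.31
Services balance = 525.61 - 1027.49 = -501.88
Trade balance (goods + services) = -1602.31 + (-501.88) = -2104.19
Net primary income = -184.86
Net secondary income = 73.77 - 319.13 = -245.36
Current account = -2104.19 + (-184.86) + (-245.36) = -2534.41
Financial account = -(-2534.41 + 88.92 + (-0.19)) = 2445.68

2445.68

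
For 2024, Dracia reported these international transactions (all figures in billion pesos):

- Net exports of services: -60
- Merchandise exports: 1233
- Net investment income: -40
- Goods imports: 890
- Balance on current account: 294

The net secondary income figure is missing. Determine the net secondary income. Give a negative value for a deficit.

51

Current account = goods balance + services balance + net primary income + net secondary income
Sum of the known components = 243
Net secondary income = CA - (known components) = 294 - 243 = 51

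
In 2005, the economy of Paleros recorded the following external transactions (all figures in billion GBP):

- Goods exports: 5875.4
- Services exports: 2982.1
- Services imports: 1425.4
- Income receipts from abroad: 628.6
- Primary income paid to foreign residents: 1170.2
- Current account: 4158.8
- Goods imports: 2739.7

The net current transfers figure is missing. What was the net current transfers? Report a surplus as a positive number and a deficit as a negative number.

Current account = goods balance + services balance + net primary income + net secondary income
Sum of the known components = 4150.8
Net current transfers = CA - (known components) = 4158.8 - 4150.8 = 8.0

8.0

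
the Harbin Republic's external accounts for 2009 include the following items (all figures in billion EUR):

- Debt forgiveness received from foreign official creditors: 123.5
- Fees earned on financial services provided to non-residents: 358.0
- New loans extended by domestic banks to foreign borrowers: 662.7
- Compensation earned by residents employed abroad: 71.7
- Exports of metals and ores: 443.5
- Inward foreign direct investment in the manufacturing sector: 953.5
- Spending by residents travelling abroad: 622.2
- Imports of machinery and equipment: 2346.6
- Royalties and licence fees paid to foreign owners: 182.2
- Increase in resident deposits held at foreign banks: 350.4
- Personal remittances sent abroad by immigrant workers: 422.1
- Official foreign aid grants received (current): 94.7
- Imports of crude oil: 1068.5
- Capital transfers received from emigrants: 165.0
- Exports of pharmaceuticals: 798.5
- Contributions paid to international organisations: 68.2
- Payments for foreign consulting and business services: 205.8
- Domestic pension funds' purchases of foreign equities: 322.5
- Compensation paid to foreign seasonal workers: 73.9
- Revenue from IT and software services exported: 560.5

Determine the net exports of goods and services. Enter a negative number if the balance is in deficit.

Goods: 443.5 - 2346.6 + 798.5 - 1068.5 = -2173.1
Services: 560.5 + 358.0 - 182.2 - 205.8 - 622.2 = -91.7
Trade balance = -2173.1 + (-91.7) = -2264.8
(Excluded from the trade balance — capital account: debt forgiveness received from foreign official creditors 123.5, capital transfers received from emigrants 165.0; financial account: new loans extended by domestic banks to foreign borrowers 662.7, inward foreign direct investment in the manufacturing sector 953.5, increase in resident deposits held at foreign banks 350.4, domestic pension funds' purchases of foreign equities 322.5; primary income: compensation earned by residents employed abroad 71.7, compensation paid to foreign seasonal workers 73.9; secondary income: personal remittances sent abroad by immigrant workers 422.1, official foreign aid grants received (current) 94.7, contributions paid to international organisations 68.2.)

-2264.8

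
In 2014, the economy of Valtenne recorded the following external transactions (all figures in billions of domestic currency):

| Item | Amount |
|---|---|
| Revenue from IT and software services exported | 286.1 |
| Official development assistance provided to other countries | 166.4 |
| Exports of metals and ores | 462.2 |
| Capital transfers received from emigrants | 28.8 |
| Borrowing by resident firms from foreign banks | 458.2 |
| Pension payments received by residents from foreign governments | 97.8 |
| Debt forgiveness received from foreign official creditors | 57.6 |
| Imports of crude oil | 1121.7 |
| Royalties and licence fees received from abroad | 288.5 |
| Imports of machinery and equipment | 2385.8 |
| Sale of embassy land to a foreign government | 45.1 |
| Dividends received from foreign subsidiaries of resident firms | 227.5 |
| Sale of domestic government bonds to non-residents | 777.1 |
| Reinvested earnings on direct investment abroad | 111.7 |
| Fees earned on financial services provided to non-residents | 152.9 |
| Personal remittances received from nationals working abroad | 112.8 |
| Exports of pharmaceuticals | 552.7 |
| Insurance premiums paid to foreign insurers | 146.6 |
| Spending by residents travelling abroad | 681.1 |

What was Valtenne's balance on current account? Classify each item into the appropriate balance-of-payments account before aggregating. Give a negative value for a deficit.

-2209.4

Goods: -2385.8 - 1121.7 + 462.2 + 552.7 = -2492.6
Services: 288.5 + 152.9 - 681.1 - 146.6 + 286.1 = -100.2
Primary income: 111.7 + 227.5 = 339.2
Secondary income: -166.4 + 97.8 + 112.8 = 44.2
Current account = (-2492.6) + (-100.2) + 339.2 + 44.2 = -2209.4
(Excluded from the current account — capital account: capital transfers received from emigrants 28.8, debt forgiveness received from foreign official creditors 57.6, sale of embassy land to a foreign government 45.1; financial account: borrowing by resident firms from foreign banks 458.2, sale of domestic government bonds to non-residents 777.1.)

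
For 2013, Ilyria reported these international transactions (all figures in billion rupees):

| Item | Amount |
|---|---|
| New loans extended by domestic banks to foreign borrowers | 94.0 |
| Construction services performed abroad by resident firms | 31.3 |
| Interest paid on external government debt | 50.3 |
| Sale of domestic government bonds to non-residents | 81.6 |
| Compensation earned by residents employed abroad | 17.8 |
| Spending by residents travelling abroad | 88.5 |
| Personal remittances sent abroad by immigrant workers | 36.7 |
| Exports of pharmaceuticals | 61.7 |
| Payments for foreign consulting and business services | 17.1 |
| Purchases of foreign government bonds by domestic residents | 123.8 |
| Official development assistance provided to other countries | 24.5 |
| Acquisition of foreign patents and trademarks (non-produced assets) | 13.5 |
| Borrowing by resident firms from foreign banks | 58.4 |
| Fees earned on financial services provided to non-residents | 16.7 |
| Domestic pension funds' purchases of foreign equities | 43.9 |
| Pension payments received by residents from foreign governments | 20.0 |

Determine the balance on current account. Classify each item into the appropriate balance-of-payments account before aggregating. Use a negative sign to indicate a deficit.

Goods: 61.7
Services: -88.5 + 16.7 - 17.1 + 31.3 = -57.6
Primary income: -50.3 + 17.8 = -32.5
Secondary income: 20.0 - 24.5 - 36.7 = -41.2
Current account = 61.7 + (-57.6) + (-32.5) + (-41.2) = -69.6
(Excluded from the current account — financial account: new loans extended by domestic banks to foreign borrowers 94.0, sale of domestic government bonds to non-residents 81.6, purchases of foreign government bonds by domestic residents 123.8, borrowing by resident firms from foreign banks 58.4, domestic pension funds' purchases of foreign equities 43.9; capital account: acquisition of foreign patents and trademarks (non-produced assets) 13.5.)

-69.6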